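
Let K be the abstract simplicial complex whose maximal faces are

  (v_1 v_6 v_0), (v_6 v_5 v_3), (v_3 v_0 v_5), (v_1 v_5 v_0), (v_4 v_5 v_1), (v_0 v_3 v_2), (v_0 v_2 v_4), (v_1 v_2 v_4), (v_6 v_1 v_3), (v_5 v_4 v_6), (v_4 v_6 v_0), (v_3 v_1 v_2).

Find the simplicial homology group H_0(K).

H_0 = Z.

We work with the vertex ordering v_0 < v_1 < v_2 < v_3 < v_4 < v_5 < v_6. The simplices of K, each written with vertices in increasing order, are:

  0-simplices (7): [v_0], [v_1], [v_2], [v_3], [v_4], [v_5], [v_6]
  1-simplices (18): (18 of them)
  2-simplices (12): (12 of them)

so the chain groups are C_0 ≅ Z^7, C_1 ≅ Z^18, C_2 ≅ Z^12.

Boundary ∂_1: C_1 → C_0 sends each edge [p,q] (with p < q) to q − p. For instance
  ∂[v_1,v_4] = [v_4] − [v_1].
As a 7×18 matrix over Z this has rank 6, with invariant factors (1,1,1,1,1,1).

The boundary map ∂_2: C_2 → C_1 sends each 2-simplex [p,q,r] to [q,r] − [p,r] + [p,q]. For instance
  ∂[v_3,v_5,v_6] = [v_5,v_6] − [v_3,v_6] + [v_3,v_5],
  ∂[v_0,v_1,v_5] = [v_1,v_5] − [v_0,v_5] + [v_0,v_1].
As a 18×12 matrix over Z this has rank 12, with invariant factors (1,1,1,1,1,1,1,1,1,1,1,2).

Now H_k = ker ∂_k / im ∂_{k+1}, so:

  H_0: rank C_0 − rank ∂_1 = 7 − 6 = 1, and the invariant factors of ∂_1 are all 1, so H_0 = Z.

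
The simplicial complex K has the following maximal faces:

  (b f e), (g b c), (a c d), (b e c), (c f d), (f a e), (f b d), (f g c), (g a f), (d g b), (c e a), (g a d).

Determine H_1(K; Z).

We work with the vertex ordering a < b < c < d < e < f < g. The simplices of K, each written with vertices in increasing order, are:

  0-simplices (7): a, b, c, d, e, f, g
  1-simplices (18): ac, ad, ae, af, ag, bc, bd, be, bf, bg, cd, ce, cf, cg, df, dg, ef, fg
  2-simplices (12): acd, ace, adg, aef, afg, bce, bcg, bdf, bdg, bef, cdf, cfg

giving chain groups C_0 ≅ Z^7, C_1 ≅ Z^18, C_2 ≅ Z^12.

The boundary map ∂_1: C_1 → C_0 is given by ∂[p,q] = [q] − [p].
The resulting 7×18 matrix has rank 6, and its Smith normal form has invariant factors (1,1,1,1,1,1).

Boundary ∂_2: C_2 → C_1 maps a triangle to the signed sum of its edges. For instance
  ∂acd = cd − ad + ac,
  ∂afg = fg − ag + af.
The 18×12 boundary matrix has rank 12 and Smith normal form diag(1,1,1,1,1,1,1,1,1,1,1,2).

Now H_k = ker ∂_k / im ∂_{k+1}, so:

  H_1: rank ker ∂_1 − rank ∂_2 = (18 − 6) − 12 = 0, and ∂_2 has invariant factor 2 > 1, so H_1 ≅ Z_2.

(K is a triangulation of the real projective plane RP^2.)

H_1 ≅ Z_2.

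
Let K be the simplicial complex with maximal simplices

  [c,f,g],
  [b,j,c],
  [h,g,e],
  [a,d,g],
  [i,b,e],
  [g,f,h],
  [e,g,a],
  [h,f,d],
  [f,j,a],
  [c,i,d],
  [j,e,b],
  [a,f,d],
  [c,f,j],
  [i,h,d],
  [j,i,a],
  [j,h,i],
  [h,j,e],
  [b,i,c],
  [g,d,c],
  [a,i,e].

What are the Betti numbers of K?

We work with the vertex ordering a < b < c < d < e < f < g < h < i < j. The simplices of K, each written with vertices in increasing order, are:

  0-simplices (10): a, b, c, d, e, f, g, h, i, j
  1-simplices (30): ad, ae, af, ag, ai, aj, bc, be, bi, bj, cd, cf, cg, ci, cj, df, dg, dh, di, eg, eh, ei, ej, fg, fh, fj, gh, hi, hj, ij
  2-simplices (20): adf, adg, aeg, aei, afj, aij, bci, bcj, bei, bej, cdg, cdi, cfg, cfj, dfh, dhi, egh, ehj, fgh, hij

giving chain groups C_0 ≅ Z^10, C_1 ≅ Z^30, C_2 ≅ Z^20.

∂_1: C_1 → C_0 sends each edge [p,q] (with p < q) to q − p.
This gives a 10×30 integer matrix of rank 9; reducing to Smith normal form yields diagonal entries (1,1,1,1,1,1,1,1,1).

∂_2: C_2 → C_1 maps a triangle to the signed sum of its edges. For instance
  ∂adf = df − af + ad,
  ∂bej = ej − bj + be.
The 30×20 boundary matrix has rank 20 and Smith normal form diag(1,1,1,1,1,1,1,1,1,1,1,1,1,1,1,1,1,1,1,2).

Reading off H_k = ker ∂_k / im ∂_{k+1}:

  H_0: rank C_0 − rank ∂_1 = 10 − 9 = 1, and the invariant factors of ∂_1 are all 1, so H_0 = Z.
  H_1: rank ker ∂_1 − rank ∂_2 = (30 − 9) − 20 = 1, and ∂_2 has invariant factor 2 > 1, so H_1 = Z × Z/2.
  H_2: rank ker ∂_2 − rank ∂_3 = (20 − 20) − 0 = 0, and there is no ∂_3, so H_2 = 0.

Hence the Betti numbers are b_0 = 1, b_1 = 1, b_2 = 0.

b_0 = 1, b_1 = 1, b_2 = 0.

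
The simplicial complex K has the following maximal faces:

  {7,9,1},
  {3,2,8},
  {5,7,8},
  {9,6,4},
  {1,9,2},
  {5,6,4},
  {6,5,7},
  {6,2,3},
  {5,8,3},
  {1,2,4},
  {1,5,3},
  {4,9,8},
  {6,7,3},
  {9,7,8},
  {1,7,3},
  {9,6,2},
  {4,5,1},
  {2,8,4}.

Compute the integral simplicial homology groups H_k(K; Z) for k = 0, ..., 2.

H_0 = Z,  H_1 = Z × Z/2,  H_2 = 0.

Order the vertices as 1 < 2 < 3 < 4 < 5 < 6 < 7 < 8 < 9. Listing each simplex with vertices in this order, K has dimension 2 with simplices:

  0-simplices (9): [1], [2], [3], [4], [5], [6], [7], [8], [9]
  1-simplices (27): (27 of them)
  2-simplices (18): [1,2,4], [1,2,9], [1,3,5], [1,3,7], [1,4,5], [1,7,9], [2,3,6], [2,3,8], [2,4,8], [2,6,9], [3,5,8], [3,6,7], [4,5,6], [4,6,9], [4,8,9], [5,6,7], [5,7,8], [7,8,9]

giving chain groups C_0 ≅ Z^9, C_1 ≅ Z^27, C_2 ≅ Z^18.

The boundary map ∂_1: C_1 → C_0 maps an edge to its endpoints' difference, ∂[p,q] = q − p. For instance
  ∂[2,3] = [3] − [2].
The 9×27 boundary matrix has rank 8 and Smith normal form diag(1,1,1,1,1,1,1,1).

Boundary ∂_2: C_2 → C_1 sends each 2-simplex [p,q,r] to [q,r] − [p,r] + [p,q]. For instance
  ∂[1,2,9] = [2,9] − [1,9] + [1,2],
  ∂[2,3,8] = [3,8] − [2,8] + [2,3].
As a 27×18 matrix over Z this has rank 18, with invariant factors (1,1,1,1,1,1,1,1,1,1,1,1,1,1,1,1,1,2).

From H_k ≅ ker(∂_k) / im(∂_{k+1}) we obtain:

  H_0: rank C_0 − rank ∂_1 = 9 − 8 = 1, and the invariant factors of ∂_1 are all 1, so H_0 = Z.
  H_1: rank ker ∂_1 − rank ∂_2 = (27 − 8) − 18 = 1, and ∂_2 has invariant factor 2 > 1, so H_1 = Z × Z/2.
  H_2: rank ker ∂_2 − rank ∂_3 = (18 − 18) − 0 = 0, and there is no ∂_3, so H_2 = 0.

As a check, the Euler characteristic is 9 − 27 + 18 = 0, which agrees with 1 − 1 + 0 = 0.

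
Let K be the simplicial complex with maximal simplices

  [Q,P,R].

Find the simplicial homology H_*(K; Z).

H_0 ≅ Z,  H_1 = 0,  H_2 = 0.

Fix the vertex order P < Q < R and write every simplex with vertices in increasing order. Then dim K = 2 and the simplices of K are:

  0-simplices (3): P, Q, R
  1-simplices (3): PQ, PR, QR
  2-simplices (1): PQR

so the chain groups are C_0 ≅ Z^3, C_1 ≅ Z^3, C_2 ≅ Z^1.

Boundary ∂_1: C_1 → C_0 sends each edge [p,q] (with p < q) to q − p. For instance
  ∂PQ = Q − P.
This gives a 3×3 integer matrix of rank 2; reducing to Smith normal form yields diagonal entries (1,1).

The boundary map ∂_2: C_2 → C_1 acts by ∂[p,q,r] = [q,r] − [p,r] + [p,q]. For instance
  ∂PQR = QR − PR + PQ.
This gives a 3×1 integer matrix of rank 1; reducing to Smith normal form yields diagonal entries (1).

Computing H_k = (kernel of ∂_k) / (image of ∂_{k+1}):

  H_0: rank C_0 − rank ∂_1 = 3 − 2 = 1, and the invariant factors of ∂_1 are all 1, so H_0 ≅ Z.
  H_1: rank ker ∂_1 − rank ∂_2 = (3 − 2) − 1 = 0, and the invariant factors of ∂_2 are all 1, so H_1 ≅ 0.
  H_2: rank ker ∂_2 − rank ∂_3 = (1 − 1) − 0 = 0, and there is no ∂_3, so H_2 ≅ 0.

As a check, the Euler characteristic is 3 − 3 + 1 = 1, which agrees with 1 − 0 + 0 = 1.
(K is a triangulation of the 2-simplex.)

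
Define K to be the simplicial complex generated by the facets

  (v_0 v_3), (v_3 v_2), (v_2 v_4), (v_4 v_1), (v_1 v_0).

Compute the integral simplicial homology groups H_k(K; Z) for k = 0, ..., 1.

Order the vertices as v_0 < v_1 < v_2 < v_3 < v_4. Listing each simplex with vertices in this order, K has dimension 1 with simplices:

  0-simplices (5): [v_0], [v_1], [v_2], [v_3], [v_4]
  1-simplices (5): [v_0,v_1], [v_0,v_3], [v_1,v_4], [v_2,v_3], [v_2,v_4]

Hence C_0 ≅ Z^5, C_1 ≅ Z^5.

The boundary map ∂_1: C_1 → C_0 sends each edge [p,q] (with p < q) to q − p. For instance
  ∂[v_2,v_3] = [v_3] − [v_2].
The 5×5 boundary matrix has rank 4 and Smith normal form diag(1,1,1,1).

Reading off H_k = ker ∂_k / im ∂_{k+1}:

  H_0: rank C_0 − rank ∂_1 = 5 − 4 = 1, and the invariant factors of ∂_1 are all 1, so H_0 ≅ Z.
  H_1: rank ker ∂_1 − rank ∂_2 = (5 − 4) − 0 = 1, and there is no ∂_2, so H_1 ≅ Z.

(K is a triangulation of the circle S^1.)

H_0 ≅ Z,  H_1 ≅ Z.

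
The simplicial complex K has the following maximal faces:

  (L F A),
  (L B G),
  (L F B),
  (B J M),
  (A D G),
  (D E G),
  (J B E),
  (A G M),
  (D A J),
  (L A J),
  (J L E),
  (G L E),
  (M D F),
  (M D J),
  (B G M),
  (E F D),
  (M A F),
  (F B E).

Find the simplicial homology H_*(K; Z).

Fix the vertex order A < B < D < E < F < G < J < L < M and write every simplex with vertices in increasing order. Then dim K = 2 and the simplices of K are:

  0-simplices (9): A, B, D, E, F, G, J, L, M
  1-simplices (27): AD, AF, AG, AJ, AL, AM, BE, BF, BG, BJ, BL, BM, DE, DF, DG, DJ, DM, EF, EG, EJ, EL, FL, FM, GL, GM, JL, JM
  2-simplices (18): ADG, ADJ, AFL, AFM, AGM, AJL, BEF, BEJ, BFL, BGL, BGM, BJM, DEF, DEG, DFM, DJM, EGL, EJL

giving chain groups C_0 ≅ Z^9, C_1 ≅ Z^27, C_2 ≅ Z^18.

Boundary ∂_1: C_1 → C_0 maps an edge to its endpoints' difference, ∂[p,q] = q − p. For instance
  ∂AD = D − A.
As a 9×27 matrix over Z this has rank 8, with invariant factors (1,1,1,1,1,1,1,1).

Boundary ∂_2: C_2 → C_1 maps a triangle to the signed sum of its edges. For instance
  ∂AFL = FL − AL + AF,
  ∂DJM = JM − DM + DJ.
As a 27×18 matrix over Z this has rank 18, with invariant factors (1,1,1,1,1,1,1,1,1,1,1,1,1,1,1,1,1,2).

Reading off H_k = ker ∂_k / im ∂_{k+1}:

  H_0: rank C_0 − rank ∂_1 = 9 − 8 = 1, and the invariant factors of ∂_1 are all 1, so H_0 ≅ Z.
  H_1: rank ker ∂_1 − rank ∂_2 = (27 − 8) − 18 = 1, and ∂_2 has invariant factor 2 > 1, so H_1 ≅ Z ⊕ Z/2.
  H_2: rank ker ∂_2 − rank ∂_3 = (18 − 18) − 0 = 0, and there is no ∂_3, so H_2 ≅ 0.

H_0 ≅ Z,  H_1 ≅ Z ⊕ Z/2,  H_2 = 0.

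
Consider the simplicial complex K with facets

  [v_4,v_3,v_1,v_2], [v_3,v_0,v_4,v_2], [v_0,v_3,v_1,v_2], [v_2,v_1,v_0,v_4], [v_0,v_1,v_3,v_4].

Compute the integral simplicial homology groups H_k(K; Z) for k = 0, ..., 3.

Fix the vertex order v_0 < v_1 < v_2 < v_3 < v_4 and write every simplex with vertices in increasing order. Then dim K = 3 and the simplices of K are:

  0-simplices (5): [v_0], [v_1], [v_2], [v_3], [v_4]
  1-simplices (10): [v_0,v_1], [v_0,v_2], [v_0,v_3], [v_0,v_4], [v_1,v_2], [v_1,v_3], [v_1,v_4], [v_2,v_3], [v_2,v_4], [v_3,v_4]
  2-simplices (10): [v_0,v_1,v_2], [v_0,v_1,v_3], [v_0,v_1,v_4], [v_0,v_2,v_3], [v_0,v_2,v_4], [v_0,v_3,v_4], [v_1,v_2,v_3], [v_1,v_2,v_4], [v_1,v_3,v_4], [v_2,v_3,v_4]
  3-simplices (5): [v_0,v_1,v_2,v_3], [v_0,v_1,v_2,v_4], [v_0,v_1,v_3,v_4], [v_0,v_2,v_3,v_4], [v_1,v_2,v_3,v_4]

giving chain groups C_0 ≅ Z^5, C_1 ≅ Z^10, C_2 ≅ Z^10, C_3 ≅ Z^5.

∂_1: C_1 → C_0 sends each edge [p,q] (with p < q) to q − p.
The 5×10 boundary matrix has rank 4 and Smith normal form diag(1,1,1,1).

Boundary ∂_2: C_2 → C_1 maps a triangle to the signed sum of its edges. For instance
  ∂[v_1,v_3,v_4] = [v_3,v_4] − [v_1,v_4] + [v_1,v_3],
  ∂[v_0,v_3,v_4] = [v_3,v_4] − [v_0,v_4] + [v_0,v_3].
This gives a 10×10 integer matrix of rank 6; reducing to Smith normal form yields diagonal entries (1,1,1,1,1,1).

The boundary map ∂_3: C_3 → C_2 sends each 3-simplex σ to the alternating sum Σ_i (−1)^i (σ with its i-th vertex removed). For instance
  ∂[v_0,v_1,v_2,v_3] = [v_1,v_2,v_3] − [v_0,v_2,v_3] + [v_0,v_1,v_3] − [v_0,v_1,v_2],
  ∂[v_0,v_1,v_3,v_4] = [v_1,v_3,v_4] − [v_0,v_3,v_4] + [v_0,v_1,v_4] − [v_0,v_1,v_3].
This gives a 10×5 integer matrix of rank 4; reducing to Smith normal form yields diagonal entries (1,1,1,1).

Computing H_k = (kernel of ∂_k) / (image of ∂_{k+1}):

  H_0: rank C_0 − rank ∂_1 = 5 − 4 = 1, and the invariant factors of ∂_1 are all 1, so H_0 ≅ Z.
  H_1: rank ker ∂_1 − rank ∂_2 = (10 − 4) − 6 = 0, and the invariant factors of ∂_2 are all 1, so H_1 ≅ 0.
  H_2: rank ker ∂_2 − rank ∂_3 = (10 − 6) − 4 = 0, and the invariant factors of ∂_3 are all 1, so H_2 ≅ 0.
  H_3: rank ker ∂_3 − rank ∂_4 = (5 − 4) − 0 = 1, and there is no ∂_4, so H_3 ≅ Z.

As a check, the Euler characteristic is 5 − 10 + 10 − 5 = 0, which agrees with 1 − 0 + 0 − 1 = 0.
(K is a triangulation of the 3-sphere S^3.)

H_0 ≅ Z,  H_1 = 0,  H_2 = 0,  H_3 ≅ Z.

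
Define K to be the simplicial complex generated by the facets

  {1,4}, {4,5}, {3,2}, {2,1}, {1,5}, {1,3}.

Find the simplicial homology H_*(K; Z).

H_0 = Z,  H_1 = Z^2.

We work with the vertex ordering 1 < 2 < 3 < 4 < 5. The simplices of K, each written with vertices in increasing order, are:

  0-simplices (5): [1], [2], [3], [4], [5]
  1-simplices (6): [1,2], [1,3], [1,4], [1,5], [2,3], [4,5]

Hence C_0 ≅ Z^5, C_1 ≅ Z^6.

Boundary ∂_1: C_1 → C_0 is given by ∂[p,q] = [q] − [p]. For instance
  ∂[2,3] = [3] − [2].
The resulting 5×6 matrix has rank 4, and its Smith normal form has invariant factors (1,1,1,1).

Now H_k = ker ∂_k / im ∂_{k+1}, so:

  H_0: rank C_0 − rank ∂_1 = 5 − 4 = 1, and the invariant factors of ∂_1 are all 1, so H_0 ≅ Z.
  H_1: rank ker ∂_1 − rank ∂_2 = (6 − 4) − 0 = 2, and there is no ∂_2, so H_1 ≅ Z^2.

(K is a triangulation of a wedge of 2 circles.)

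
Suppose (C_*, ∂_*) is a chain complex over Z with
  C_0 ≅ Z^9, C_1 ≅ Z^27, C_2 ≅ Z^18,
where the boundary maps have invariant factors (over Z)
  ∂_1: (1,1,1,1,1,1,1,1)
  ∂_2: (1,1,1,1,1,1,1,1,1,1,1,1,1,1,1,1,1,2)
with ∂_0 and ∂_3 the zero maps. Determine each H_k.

H_0 ≅ Z,  H_1 ≅ Z ⊕ Z/2,  H_2 = 0.

H_0: b_0 = 9 − 0 − 8 = 1; torsion from ∂_1 factors > 1: none. So H_0 ≅ Z.
H_1: b_1 = 27 − 8 − 18 = 1; torsion from ∂_2 factors > 1: [2]. So H_1 ≅ Z ⊕ Z/2.
H_2: b_2 = 18 − 18 − 0 = 0; torsion from ∂_3 factors > 1: none. So H_2 ≅ 0.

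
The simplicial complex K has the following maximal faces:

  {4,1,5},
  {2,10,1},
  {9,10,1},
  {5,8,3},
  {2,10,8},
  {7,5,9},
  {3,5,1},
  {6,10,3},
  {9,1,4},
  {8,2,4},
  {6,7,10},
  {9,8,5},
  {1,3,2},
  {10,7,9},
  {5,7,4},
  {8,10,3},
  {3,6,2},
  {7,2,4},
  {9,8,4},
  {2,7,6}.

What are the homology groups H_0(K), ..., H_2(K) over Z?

H_0 = Z,  H_1 = Z ⊕ Z_2,  H_2 = 0.

Order the vertices as 1 < 2 < 3 < 4 < 5 < 6 < 7 < 8 < 9 < 10. Listing each simplex with vertices in this order, K has dimension 2 with simplices:

  0-simplices (10): [1], [2], [3], [4], [5], [6], [7], [8], [9], [10]
  1-simplices (30): (30 of them)
  2-simplices (20): (20 of them)

so the chain groups are C_0 ≅ Z^10, C_1 ≅ Z^30, C_2 ≅ Z^20.

Boundary ∂_1: C_1 → C_0 sends each edge [p,q] (with p < q) to q − p.
The 10×30 boundary matrix has rank 9 and Smith normal form diag(1,1,1,1,1,1,1,1,1).

Boundary ∂_2: C_2 → C_1 maps a triangle to the signed sum of its edges. For instance
  ∂[2,3,6] = [3,6] − [2,6] + [2,3],
  ∂[2,6,7] = [6,7] − [2,7] + [2,6].
The 30×20 boundary matrix has rank 20 and Smith normal form diag(1,1,1,1,1,1,1,1,1,1,1,1,1,1,1,1,1,1,1,2).

From H_k ≅ ker(∂_k) / im(∂_{k+1}) we obtain:

  H_0: rank C_0 − rank ∂_1 = 10 − 9 = 1, and the invariant factors of ∂_1 are all 1, so H_0 = Z.
  H_1: rank ker ∂_1 − rank ∂_2 = (30 − 9) − 20 = 1, and ∂_2 has invariant factor 2 > 1, so H_1 = Z ⊕ Z_2.
  H_2: rank ker ∂_2 − rank ∂_3 = (20 − 20) − 0 = 0, and there is no ∂_3, so H_2 = 0.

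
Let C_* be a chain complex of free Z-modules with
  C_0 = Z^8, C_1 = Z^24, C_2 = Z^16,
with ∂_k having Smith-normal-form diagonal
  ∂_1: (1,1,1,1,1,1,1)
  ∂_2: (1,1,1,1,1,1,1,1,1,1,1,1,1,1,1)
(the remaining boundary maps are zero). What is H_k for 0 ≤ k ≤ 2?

H_0: b_0 = 8 − 0 − 7 = 1; torsion from ∂_1 factors > 1: none. So H_0 ≅ Z.
H_1: b_1 = 24 − 7 − 15 = 2; torsion from ∂_2 factors > 1: none. So H_1 ≅ Z^2.
H_2: b_2 = 16 − 15 − 0 = 1; torsion from ∂_3 factors > 1: none. So H_2 ≅ Z.

H_0 ≅ Z,  H_1 ≅ Z^2,  H_2 ≅ Z.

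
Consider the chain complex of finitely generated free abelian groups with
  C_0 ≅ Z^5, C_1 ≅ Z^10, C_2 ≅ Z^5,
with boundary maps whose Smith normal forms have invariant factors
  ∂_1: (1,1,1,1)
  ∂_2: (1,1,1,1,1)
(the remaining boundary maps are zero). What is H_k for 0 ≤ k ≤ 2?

H_0 = Z,  H_1 = Z,  H_2 = 0.

H_0: b_0 = 5 − 0 − 4 = 1; torsion from ∂_1 factors > 1: none. So H_0 = Z.
H_1: b_1 = 10 − 4 − 5 = 1; torsion from ∂_2 factors > 1: none. So H_1 = Z.
H_2: b_2 = 5 − 5 − 0 = 0; torsion from ∂_3 factors > 1: none. So H_2 = 0.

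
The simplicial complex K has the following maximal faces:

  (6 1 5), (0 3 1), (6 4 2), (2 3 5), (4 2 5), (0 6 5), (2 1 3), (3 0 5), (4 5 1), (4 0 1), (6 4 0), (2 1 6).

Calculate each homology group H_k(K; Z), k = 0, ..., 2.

H_0 ≅ Z,  H_1 ≅ Z_2,  H_2 = 0.

We work with the vertex ordering 0 < 1 < 2 < 3 < 4 < 5 < 6. The simplices of K, each written with vertices in increasing order, are:

  0-simplices (7): [0], [1], [2], [3], [4], [5], [6]
  1-simplices (18): [0,1], [0,3], [0,4], [0,5], [0,6], [1,2], [1,3], [1,4], [1,5], [1,6], [2,3], [2,4], [2,5], [2,6], [3,5], [4,5], [4,6], [5,6]
  2-simplices (12): [0,1,3], [0,1,4], [0,3,5], [0,4,6], [0,5,6], [1,2,3], [1,2,6], [1,4,5], [1,5,6], [2,3,5], [2,4,5], [2,4,6]

Hence C_0 ≅ Z^7, C_1 ≅ Z^18, C_2 ≅ Z^12.

The boundary map ∂_1: C_1 → C_0 maps an edge to its endpoints' difference, ∂[p,q] = q − p. For instance
  ∂[2,6] = [6] − [2].
This gives a 7×18 integer matrix of rank 6; reducing to Smith normal form yields diagonal entries (1,1,1,1,1,1).

The boundary map ∂_2: C_2 → C_1 sends each 2-simplex [p,q,r] to [q,r] − [p,r] + [p,q]. For instance
  ∂[0,4,6] = [4,6] − [0,6] + [0,4],
  ∂[0,5,6] = [5,6] − [0,6] + [0,5].
The resulting 18×12 matrix has rank 12, and its Smith normal form has invariant factors (1,1,1,1,1,1,1,1,1,1,1,2).

Reading off H_k = ker ∂_k / im ∂_{k+1}:

  H_0: rank C_0 − rank ∂_1 = 7 − 6 = 1, and the invariant factors of ∂_1 are all 1, so H_0 ≅ Z.
  H_1: rank ker ∂_1 − rank ∂_2 = (18 − 6) − 12 = 0, and ∂_2 has invariant factor 2 > 1, so H_1 ≅ Z_2.
  H_2: rank ker ∂_2 − rank ∂_3 = (12 − 12) − 0 = 0, and there is no ∂_3, so H_2 ≅ 0.

As a check, the Euler characteristic is 7 − 18 + 12 = 1, which agrees with 1 − 0 + 0 = 1.
(K is a triangulation of the real projective plane RP^2.)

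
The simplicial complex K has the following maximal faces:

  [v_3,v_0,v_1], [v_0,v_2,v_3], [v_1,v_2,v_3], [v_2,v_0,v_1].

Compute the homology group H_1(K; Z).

Take the total order v_0 < v_1 < v_2 < v_3 on the vertex set. Then K (dimension 2) consists of the simplices:

  0-simplices (4): [v_0], [v_1], [v_2], [v_3]
  1-simplices (6): [v_0,v_1], [v_0,v_2], [v_0,v_3], [v_1,v_2], [v_1,v_3], [v_2,v_3]
  2-simplices (4): [v_0,v_1,v_2], [v_0,v_1,v_3], [v_0,v_2,v_3], [v_1,v_2,v_3]

giving chain groups C_0 ≅ Z^4, C_1 ≅ Z^6, C_2 ≅ Z^4.

Boundary ∂_1: C_1 → C_0 is given by ∂[p,q] = [q] − [p]. For instance
  ∂[v_0,v_3] = [v_3] − [v_0].
As a 4×6 matrix over Z this has rank 3, with invariant factors (1,1,1).

∂_2: C_2 → C_1 maps a triangle to the signed sum of its edges. For instance
  ∂[v_0,v_1,v_2] = [v_1,v_2] − [v_0,v_2] + [v_0,v_1],
  ∂[v_0,v_1,v_3] = [v_1,v_3] − [v_0,v_3] + [v_0,v_1].
This gives a 6×4 integer matrix of rank 3; reducing to Smith normal form yields diagonal entries (1,1,1).

Reading off H_k = ker ∂_k / im ∂_{k+1}:

  H_1: rank ker ∂_1 − rank ∂_2 = (6 − 3) − 3 = 0, and the invariant factors of ∂_2 are all 1, so H_1 ≅ 0.

H_1 = 0.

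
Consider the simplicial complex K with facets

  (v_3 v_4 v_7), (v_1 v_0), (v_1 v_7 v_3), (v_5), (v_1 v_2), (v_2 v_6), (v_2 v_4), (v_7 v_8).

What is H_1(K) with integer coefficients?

H_1 ≅ Z.

We work with the vertex ordering v_0 < v_1 < v_2 < v_3 < v_4 < v_5 < v_6 < v_7 < v_8. The simplices of K, each written with vertices in increasing order, are:

  0-simplices (9): [v_0], [v_1], [v_2], [v_3], [v_4], [v_5], [v_6], [v_7], [v_8]
  1-simplices (10): [v_0,v_1], [v_1,v_2], [v_1,v_3], [v_1,v_7], [v_2,v_4], [v_2,v_6], [v_3,v_4], [v_3,v_7], [v_4,v_7], [v_7,v_8]
  2-simplices (2): [v_1,v_3,v_7], [v_3,v_4,v_7]

so the chain groups are C_0 ≅ Z^9, C_1 ≅ Z^10, C_2 ≅ Z^2.

∂_1: C_1 → C_0 sends each edge [p,q] (with p < q) to q − p.
This gives a 9×10 integer matrix of rank 7; reducing to Smith normal form yields diagonal entries (1,1,1,1,1,1,1).

The boundary map ∂_2: C_2 → C_1 maps a triangle to the signed sum of its edges. For instance
  ∂[v_3,v_4,v_7] = [v_4,v_7] − [v_3,v_7] + [v_3,v_4],
  ∂[v_1,v_3,v_7] = [v_3,v_7] − [v_1,v_7] + [v_1,v_3].
The 10×2 boundary matrix has rank 2 and Smith normal form diag(1,1).

Computing H_k = (kernel of ∂_k) / (image of ∂_{k+1}):

  H_1: rank ker ∂_1 − rank ∂_2 = (10 − 7) − 2 = 1, and the invariant factors of ∂_2 are all 1, so H_1 ≅ Z.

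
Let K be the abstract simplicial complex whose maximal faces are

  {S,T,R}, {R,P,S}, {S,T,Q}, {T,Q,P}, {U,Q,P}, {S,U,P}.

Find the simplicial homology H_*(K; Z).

H_0 = Z,  H_1 = Z,  H_2 = 0.

Fix the vertex order P < Q < R < S < T < U and write every simplex with vertices in increasing order. Then dim K = 2 and the simplices of K are:

  0-simplices (6): P, Q, R, S, T, U
  1-simplices (12): PQ, PR, PS, PT, PU, QS, QT, QU, RS, RT, ST, SU
  2-simplices (6): PQT, PQU, PRS, PSU, QST, RST

so the chain groups are C_0 ≅ Z^6, C_1 ≅ Z^12, C_2 ≅ Z^6.

Boundary ∂_1: C_1 → C_0 maps an edge to its endpoints' difference, ∂[p,q] = q − p. For instance
  ∂SU = U − S.
As a 6×12 matrix over Z this has rank 5, with invariant factors (1,1,1,1,1).

∂_2: C_2 → C_1 sends each 2-simplex [p,q,r] to [q,r] − [p,r] + [p,q]. For instance
  ∂PSU = SU − PU + PS,
  ∂QST = ST − QT + QS.
This gives a 12×6 integer matrix of rank 6; reducing to Smith normal form yields diagonal entries (1,1,1,1,1,1).

Reading off H_k = ker ∂_k / im ∂_{k+1}:

  H_0: rank C_0 − rank ∂_1 = 6 − 5 = 1, and the invariant factors of ∂_1 are all 1, so H_0 = Z.
  H_1: rank ker ∂_1 − rank ∂_2 = (12 − 5) − 6 = 1, and the invariant factors of ∂_2 are all 1, so H_1 = Z.
  H_2: rank ker ∂_2 − rank ∂_3 = (6 − 6) − 0 = 0, and there is no ∂_3, so H_2 = 0.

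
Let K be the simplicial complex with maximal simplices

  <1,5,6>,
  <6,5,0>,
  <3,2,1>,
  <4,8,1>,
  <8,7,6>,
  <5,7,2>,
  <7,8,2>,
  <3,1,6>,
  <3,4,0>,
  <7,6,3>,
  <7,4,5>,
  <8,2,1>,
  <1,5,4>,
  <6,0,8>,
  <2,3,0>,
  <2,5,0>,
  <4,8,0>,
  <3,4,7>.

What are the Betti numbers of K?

Fix the vertex order 0 < 1 < 2 < 3 < 4 < 5 < 6 < 7 < 8 and write every simplex with vertices in increasing order. Then dim K = 2 and the simplices of K are:

  0-simplices (9): [0], [1], [2], [3], [4], [5], [6], [7], [8]
  1-simplices (27): (27 of them)
  2-simplices (18): [0,2,3], [0,2,5], [0,3,4], [0,4,8], [0,5,6], [0,6,8], [1,2,3], [1,2,8], [1,3,6], [1,4,5], [1,4,8], [1,5,6], [2,5,7], [2,7,8], [3,4,7], [3,6,7], [4,5,7], [6,7,8]

Hence C_0 ≅ Z^9, C_1 ≅ Z^27, C_2 ≅ Z^18.

Boundary ∂_1: C_1 → C_0 sends each edge [p,q] (with p < q) to q − p. For instance
  ∂[4,8] = [8] − [4].
As a 9×27 matrix over Z this has rank 8, with invariant factors (1,1,1,1,1,1,1,1).

Boundary ∂_2: C_2 → C_1 sends each 2-simplex [p,q,r] to [q,r] − [p,r] + [p,q]. For instance
  ∂[1,4,5] = [4,5] − [1,5] + [1,4],
  ∂[1,5,6] = [5,6] − [1,6] + [1,5].
The resulting 27×18 matrix has rank 17, and its Smith normal form has invariant factors (1,1,1,1,1,1,1,1,1,1,1,1,1,1,1,1,1).

Now H_k = ker ∂_k / im ∂_{k+1}, so:

  H_0: rank C_0 − rank ∂_1 = 9 − 8 = 1, and the invariant factors of ∂_1 are all 1, so H_0 = Z.
  H_1: rank ker ∂_1 − rank ∂_2 = (27 − 8) − 17 = 2, and the invariant factors of ∂_2 are all 1, so H_1 = Z^2.
  H_2: rank ker ∂_2 − rank ∂_3 = (18 − 17) − 0 = 1, and there is no ∂_3, so H_2 = Z.

(K is a triangulation of the torus T^2.)

Hence the Betti numbers are b_0 = 1, b_1 = 2, b_2 = 1.

b_0 = 1, b_1 = 2, b_2 = 1.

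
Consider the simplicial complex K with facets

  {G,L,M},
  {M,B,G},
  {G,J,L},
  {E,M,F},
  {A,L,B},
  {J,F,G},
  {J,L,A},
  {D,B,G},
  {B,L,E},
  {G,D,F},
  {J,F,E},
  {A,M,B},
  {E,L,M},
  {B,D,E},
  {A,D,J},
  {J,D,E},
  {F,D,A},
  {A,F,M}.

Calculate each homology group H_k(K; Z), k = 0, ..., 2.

H_0 = Z,  H_1 = Z ⊕ Z/2Z,  H_2 = 0.

Take the total order A < B < D < E < F < G < J < L < M on the vertex set. Then K (dimension 2) consists of the simplices:

  0-simplices (9): A, B, D, E, F, G, J, L, M
  1-simplices (27): AB, AD, AF, AJ, AL, AM, BD, BE, BG, BL, BM, DE, DF, DG, DJ, EF, EJ, EL, EM, FG, FJ, FM, GJ, GL, GM, JL, LM
  2-simplices (18): ABL, ABM, ADF, ADJ, AFM, AJL, BDE, BDG, BEL, BGM, DEJ, DFG, EFJ, EFM, ELM, FGJ, GJL, GLM

so the chain groups are C_0 ≅ Z^9, C_1 ≅ Z^27, C_2 ≅ Z^18.

∂_1: C_1 → C_0 maps an edge to its endpoints' difference, ∂[p,q] = q − p.
As a 9×27 matrix over Z this has rank 8, with invariant factors (1,1,1,1,1,1,1,1).

Boundary ∂_2: C_2 → C_1 sends each 2-simplex [p,q,r] to [q,r] − [p,r] + [p,q]. For instance
  ∂EFM = FM − EM + EF,
  ∂GJL = JL − GL + GJ.
The resulting 27×18 matrix has rank 18, and its Smith normal form has invariant factors (1,1,1,1,1,1,1,1,1,1,1,1,1,1,1,1,1,2).

Now H_k = ker ∂_k / im ∂_{k+1}, so:

  H_0: rank C_0 − rank ∂_1 = 9 − 8 = 1, and the invariant factors of ∂_1 are all 1, so H_0 ≅ Z.
  H_1: rank ker ∂_1 − rank ∂_2 = (27 − 8) − 18 = 1, and ∂_2 has invariant factor 2 > 1, so H_1 ≅ Z ⊕ Z/2Z.
  H_2: rank ker ∂_2 − rank ∂_3 = (18 − 18) − 0 = 0, and there is no ∂_3, so H_2 ≅ 0.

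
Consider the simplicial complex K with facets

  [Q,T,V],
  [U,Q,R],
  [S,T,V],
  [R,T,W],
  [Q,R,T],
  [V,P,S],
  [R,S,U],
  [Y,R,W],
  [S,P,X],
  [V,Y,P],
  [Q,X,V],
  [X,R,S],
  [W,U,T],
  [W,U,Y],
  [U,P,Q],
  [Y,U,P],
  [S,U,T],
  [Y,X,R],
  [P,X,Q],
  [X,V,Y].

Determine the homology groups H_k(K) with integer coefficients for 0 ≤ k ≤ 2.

H_0 = Z,  H_1 = Z × Z/2,  H_2 = 0.

Fix the vertex order P < Q < R < S < T < U < V < W < X < Y and write every simplex with vertices in increasing order. Then dim K = 2 and the simplices of K are:

  0-simplices (10): P, Q, R, S, T, U, V, W, X, Y
  1-simplices (30): PQ, PS, PU, PV, PX, PY, QR, QT, QU, QV, QX, RS, RT, RU, RW, RX, RY, ST, SU, SV, SX, TU, TV, TW, UW, UY, VX, VY, WY, XY
  2-simplices (20): PQU, PQX, PSV, PSX, PUY, PVY, QRT, QRU, QTV, QVX, RSU, RSX, RTW, RWY, RXY, STU, STV, TUW, UWY, VXY

so the chain groups are C_0 ≅ Z^10, C_1 ≅ Z^30, C_2 ≅ Z^20.

The boundary map ∂_1: C_1 → C_0 maps an edge to its endpoints' difference, ∂[p,q] = q − p. For instance
  ∂UW = W − U.
The resulting 10×30 matrix has rank 9, and its Smith normal form has invariant factors (1,1,1,1,1,1,1,1,1).

Boundary ∂_2: C_2 → C_1 acts by ∂[p,q,r] = [q,r] − [p,r] + [p,q]. For instance
  ∂PUY = UY − PY + PU,
  ∂UWY = WY − UY + UW.
This gives a 30×20 integer matrix of rank 20; reducing to Smith normal form yields diagonal entries (1,1,1,1,1,1,1,1,1,1,1,1,1,1,1,1,1,1,1,2).

Reading off H_k = ker ∂_k / im ∂_{k+1}:

  H_0: rank C_0 − rank ∂_1 = 10 − 9 = 1, and the invariant factors of ∂_1 are all 1, so H_0 = Z.
  H_1: rank ker ∂_1 − rank ∂_2 = (30 − 9) − 20 = 1, and ∂_2 has invariant factor 2 > 1, so H_1 = Z × Z/2.
  H_2: rank ker ∂_2 − rank ∂_3 = (20 − 20) − 0 = 0, and there is no ∂_3, so H_2 = 0.

As a check, the Euler characteristic is 10 − 30 + 20 = 0, which agrees with 1 − 1 + 0 = 0.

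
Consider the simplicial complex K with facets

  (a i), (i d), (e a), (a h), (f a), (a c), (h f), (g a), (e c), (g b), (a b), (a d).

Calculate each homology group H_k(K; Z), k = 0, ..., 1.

Fix the vertex order a < b < c < d < e < f < g < h < i and write every simplex with vertices in increasing order. Then dim K = 1 and the simplices of K are:

  0-simplices (9): a, b, c, d, e, f, g, h, i
  1-simplices (12): ab, ac, ad, ae, af, ag, ah, ai, bg, ce, di, fh

giving chain groups C_0 ≅ Z^9, C_1 ≅ Z^12.

The boundary map ∂_1: C_1 → C_0 sends each edge [p,q] (with p < q) to q − p.
The resulting 9×12 matrix has rank 8, and its Smith normal form has invariant factors (1,1,1,1,1,1,1,1).

From H_k ≅ ker(∂_k) / im(∂_{k+1}) we obtain:

  H_0: rank C_0 − rank ∂_1 = 9 − 8 = 1, and the invariant factors of ∂_1 are all 1, so H_0 = Z.
  H_1: rank ker ∂_1 − rank ∂_2 = (12 − 8) − 0 = 4, and there is no ∂_2, so H_1 = Z^4.

As a check, the Euler characteristic is 9 − 12 = -3, which agrees with 1 − 4 = -3.

H_0 ≅ Z,  H_1 ≅ Z^4.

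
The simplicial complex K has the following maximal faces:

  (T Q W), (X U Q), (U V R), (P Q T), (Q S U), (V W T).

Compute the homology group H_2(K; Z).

Take the total order P < Q < R < S < T < U < V < W < X on the vertex set. Then K (dimension 2) consists of the simplices:

  0-simplices (9): P, Q, R, S, T, U, V, W, X
  1-simplices (15): PQ, PT, QS, QT, QU, QW, QX, RU, RV, SU, TV, TW, UV, UX, VW
  2-simplices (6): PQT, QSU, QTW, QUX, RUV, TVW

giving chain groups C_0 ≅ Z^9, C_1 ≅ Z^15, C_2 ≅ Z^6.

Boundary ∂_1: C_1 → C_0 is given by ∂[p,q] = [q] − [p]. For instance
  ∂QX = X − Q.
The 9×15 boundary matrix has rank 8 and Smith normal form diag(1,1,1,1,1,1,1,1).

∂_2: C_2 → C_1 sends each 2-simplex [p,q,r] to [q,r] − [p,r] + [p,q]. For instance
  ∂PQT = QT − PT + PQ,
  ∂QSU = SU − QU + QS.
As a 15×6 matrix over Z this has rank 6, with invariant factors (1,1,1,1,1,1).

Computing H_k = (kernel of ∂_k) / (image of ∂_{k+1}):

  H_2: rank ker ∂_2 − rank ∂_3 = (6 − 6) − 0 = 0, and there is no ∂_3, so H_2 = 0.

H_2 = 0.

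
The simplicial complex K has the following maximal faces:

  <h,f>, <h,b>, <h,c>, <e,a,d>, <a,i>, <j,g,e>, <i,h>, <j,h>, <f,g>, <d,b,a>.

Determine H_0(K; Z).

H_0 ≅ Z.

Take the total order a < b < c < d < e < f < g < h < i < j on the vertex set. Then K (dimension 2) consists of the simplices:

  0-simplices (10): a, b, c, d, e, f, g, h, i, j
  1-simplices (15): ab, ad, ae, ai, bd, bh, ch, de, eg, ej, fg, fh, gj, hi, hj
  2-simplices (3): abd, ade, egj

Hence C_0 ≅ Z^10, C_1 ≅ Z^15, C_2 ≅ Z^3.

∂_1: C_1 → C_0 sends each edge [p,q] (with p < q) to q − p.
This gives a 10×15 integer matrix of rank 9; reducing to Smith normal form yields diagonal entries (1,1,1,1,1,1,1,1,1).

∂_2: C_2 → C_1 sends each 2-simplex [p,q,r] to [q,r] − [p,r] + [p,q]. For instance
  ∂abd = bd − ad + ab,
  ∂egj = gj − ej + eg.
The resulting 15×3 matrix has rank 3, and its Smith normal form has invariant factors (1,1,1).

From H_k ≅ ker(∂_k) / im(∂_{k+1}) we obtain:

  H_0: rank C_0 − rank ∂_1 = 10 − 9 = 1, and the invariant factors of ∂_1 are all 1, so H_0 = Z.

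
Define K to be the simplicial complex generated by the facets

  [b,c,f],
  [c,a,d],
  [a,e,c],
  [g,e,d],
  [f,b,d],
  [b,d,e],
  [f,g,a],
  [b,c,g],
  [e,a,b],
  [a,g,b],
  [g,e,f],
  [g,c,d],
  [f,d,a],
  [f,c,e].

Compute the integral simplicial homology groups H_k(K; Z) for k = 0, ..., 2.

H_0 ≅ Z,  H_1 ≅ Z^2,  H_2 ≅ Z.

We work with the vertex ordering a < b < c < d < e < f < g. The simplices of K, each written with vertices in increasing order, are:

  0-simplices (7): a, b, c, d, e, f, g
  1-simplices (21): ab, ac, ad, ae, af, ag, bc, bd, be, bf, bg, cd, ce, cf, cg, de, df, dg, ef, eg, fg
  2-simplices (14): abe, abg, acd, ace, adf, afg, bcf, bcg, bde, bdf, cdg, cef, deg, efg

Hence C_0 ≅ Z^7, C_1 ≅ Z^21, C_2 ≅ Z^14.

The boundary map ∂_1: C_1 → C_0 is given by ∂[p,q] = [q] − [p].
As a 7×21 matrix over Z this has rank 6, with invariant factors (1,1,1,1,1,1).

The boundary map ∂_2: C_2 → C_1 acts by ∂[p,q,r] = [q,r] − [p,r] + [p,q]. For instance
  ∂afg = fg − ag + af,
  ∂bde = de − be + bd.
As a 21×14 matrix over Z this has rank 13, with invariant factors (1,1,1,1,1,1,1,1,1,1,1,1,1).

Now H_k = ker ∂_k / im ∂_{k+1}, so:

  H_0: rank C_0 − rank ∂_1 = 7 − 6 = 1, and the invariant factors of ∂_1 are all 1, so H_0 = Z.
  H_1: rank ker ∂_1 − rank ∂_2 = (21 − 6) − 13 = 2, and the invariant factors of ∂_2 are all 1, so H_1 = Z^2.
  H_2: rank ker ∂_2 − rank ∂_3 = (14 − 13) − 0 = 1, and there is no ∂_3, so H_2 = Z.

As a check, the Euler characteristic is 7 − 21 + 14 = 0, which agrees with 1 − 2 + 1 = 0.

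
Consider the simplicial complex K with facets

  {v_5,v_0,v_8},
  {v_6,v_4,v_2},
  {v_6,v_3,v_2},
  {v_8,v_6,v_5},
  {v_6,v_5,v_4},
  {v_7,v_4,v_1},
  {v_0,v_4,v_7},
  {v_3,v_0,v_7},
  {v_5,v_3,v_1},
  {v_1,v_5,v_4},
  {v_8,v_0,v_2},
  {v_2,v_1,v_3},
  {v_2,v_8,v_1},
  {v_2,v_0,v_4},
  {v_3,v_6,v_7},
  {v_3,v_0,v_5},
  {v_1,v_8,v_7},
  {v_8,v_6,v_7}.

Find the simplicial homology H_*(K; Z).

K has 9 vertices, 27 edges, 18 triangles.
rank ∂_0 = 0, rank ∂_1 = 8 ⇒ b_0 = 9 − 0 − 8 = 1; all invariant factors of ∂_1 are 1 so no torsion. So H_0 = Z.
rank ∂_1 = 8, rank ∂_2 = 17 ⇒ b_1 = 27 − 8 − 17 = 2; all invariant factors of ∂_2 are 1 so no torsion. So H_1 = Z^2.
rank ∂_2 = 17, rank ∂_3 = 0 ⇒ b_2 = 18 − 17 − 0 = 1. So H_2 = Z.

H_0 = Z,  H_1 = Z^2,  H_2 = Z.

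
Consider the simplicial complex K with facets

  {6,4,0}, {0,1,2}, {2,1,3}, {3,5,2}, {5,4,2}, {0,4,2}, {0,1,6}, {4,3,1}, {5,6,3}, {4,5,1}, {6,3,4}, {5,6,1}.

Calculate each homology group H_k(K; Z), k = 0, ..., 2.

Order the vertices as 0 < 1 < 2 < 3 < 4 < 5 < 6. Listing each simplex with vertices in this order, K has dimension 2 with simplices:

  0-simplices (7): [0], [1], [2], [3], [4], [5], [6]
  1-simplices (18): [0,1], [0,2], [0,4], [0,6], [1,2], [1,3], [1,4], [1,5], [1,6], [2,3], [2,4], [2,5], [3,4], [3,5], [3,6], [4,5], [4,6], [5,6]
  2-simplices (12): [0,1,2], [0,1,6], [0,2,4], [0,4,6], [1,2,3], [1,3,4], [1,4,5], [1,5,6], [2,3,5], [2,4,5], [3,4,6], [3,5,6]

Hence C_0 ≅ Z^7, C_1 ≅ Z^18, C_2 ≅ Z^12.

Boundary ∂_1: C_1 → C_0 is given by ∂[p,q] = [q] − [p].
As a 7×18 matrix over Z this has rank 6, with invariant factors (1,1,1,1,1,1).

The boundary map ∂_2: C_2 → C_1 maps a triangle to the signed sum of its edges. For instance
  ∂[2,4,5] = [4,5] − [2,5] + [2,4],
  ∂[0,1,6] = [1,6] − [0,6] + [0,1].
The 18×12 boundary matrix has rank 12 and Smith normal form diag(1,1,1,1,1,1,1,1,1,1,1,2).

Now H_k = ker ∂_k / im ∂_{k+1}, so:

  H_0: rank C_0 − rank ∂_1 = 7 − 6 = 1, and the invariant factors of ∂_1 are all 1, so H_0 = Z.
  H_1: rank ker ∂_1 − rank ∂_2 = (18 − 6) − 12 = 0, and ∂_2 has invariant factor 2 > 1, so H_1 = Z/2.
  H_2: rank ker ∂_2 − rank ∂_3 = (12 − 12) − 0 = 0, and there is no ∂_3, so H_2 = 0.

H_0 = Z,  H_1 = Z/2,  H_2 = 0.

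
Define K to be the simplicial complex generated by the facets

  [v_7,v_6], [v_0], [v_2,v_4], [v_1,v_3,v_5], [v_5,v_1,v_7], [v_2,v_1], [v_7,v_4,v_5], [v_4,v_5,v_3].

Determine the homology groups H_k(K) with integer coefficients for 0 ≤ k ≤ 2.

H_0 ≅ Z^2,  H_1 ≅ Z,  H_2 = 0.

Order the vertices as v_0 < v_1 < v_2 < v_3 < v_4 < v_5 < v_6 < v_7. Listing each simplex with vertices in this order, K has dimension 2 with simplices:

  0-simplices (8): [v_0], [v_1], [v_2], [v_3], [v_4], [v_5], [v_6], [v_7]
  1-simplices (11): [v_1,v_2], [v_1,v_3], [v_1,v_5], [v_1,v_7], [v_2,v_4], [v_3,v_4], [v_3,v_5], [v_4,v_5], [v_4,v_7], [v_5,v_7], [v_6,v_7]
  2-simplices (4): [v_1,v_3,v_5], [v_1,v_5,v_7], [v_3,v_4,v_5], [v_4,v_5,v_7]

giving chain groups C_0 ≅ Z^8, C_1 ≅ Z^11, C_2 ≅ Z^4.

∂_1: C_1 → C_0 maps an edge to its endpoints' difference, ∂[p,q] = q − p.
As a 8×11 matrix over Z this has rank 6, with invariant factors (1,1,1,1,1,1).

Boundary ∂_2: C_2 → C_1 sends each 2-simplex [p,q,r] to [q,r] − [p,r] + [p,q]. For instance
  ∂[v_4,v_5,v_7] = [v_5,v_7] − [v_4,v_7] + [v_4,v_5],
  ∂[v_3,v_4,v_5] = [v_4,v_5] − [v_3,v_5] + [v_3,v_4].
This gives a 11×4 integer matrix of rank 4; reducing to Smith normal form yields diagonal entries (1,1,1,1).

Computing H_k = (kernel of ∂_k) / (image of ∂_{k+1}):

  H_0: rank C_0 − rank ∂_1 = 8 − 6 = 2, and the invariant factors of ∂_1 are all 1, so H_0 ≅ Z^2.
  H_1: rank ker ∂_1 − rank ∂_2 = (11 − 6) − 4 = 1, and the invariant factors of ∂_2 are all 1, so H_1 ≅ Z.
  H_2: rank ker ∂_2 − rank ∂_3 = (4 − 4) − 0 = 0, and there is no ∂_3, so H_2 ≅ 0.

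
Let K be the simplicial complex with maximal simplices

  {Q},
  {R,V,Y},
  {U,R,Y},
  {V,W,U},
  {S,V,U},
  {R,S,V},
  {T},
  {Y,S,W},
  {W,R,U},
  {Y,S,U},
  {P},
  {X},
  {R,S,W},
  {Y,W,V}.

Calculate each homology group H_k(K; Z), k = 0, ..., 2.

H_0 ≅ Z^5,  H_1 ≅ Z/2,  H_2 = 0.

Take the total order P < Q < R < S < T < U < V < W < X < Y on the vertex set. Then K (dimension 2) consists of the simplices:

  0-simplices (10): P, Q, R, S, T, U, V, W, X, Y
  1-simplices (15): RS, RU, RV, RW, RY, SU, SV, SW, SY, UV, UW, UY, VW, VY, WY
  2-simplices (10): RSV, RSW, RUW, RUY, RVY, SUV, SUY, SWY, UVW, VWY

so the chain groups are C_0 ≅ Z^10, C_1 ≅ Z^15, C_2 ≅ Z^10.

Boundary ∂_1: C_1 → C_0 sends each edge [p,q] (with p < q) to q − p. For instance
  ∂SY = Y − S.
The resulting 10×15 matrix has rank 5, and its Smith normal form has invariant factors (1,1,1,1,1).

The boundary map ∂_2: C_2 → C_1 sends each 2-simplex [p,q,r] to [q,r] − [p,r] + [p,q]. For instance
  ∂SWY = WY − SY + SW,
  ∂VWY = WY − VY + VW.
The resulting 15×10 matrix has rank 10, and its Smith normal form has invariant factors (1,1,1,1,1,1,1,1,1,2).

Now H_k = ker ∂_k / im ∂_{k+1}, so:

  H_0: rank C_0 − rank ∂_1 = 10 − 5 = 5, and the invariant factors of ∂_1 are all 1, so H_0 ≅ Z^5.
  H_1: rank ker ∂_1 − rank ∂_2 = (15 − 5) − 10 = 0, and ∂_2 has invariant factor 2 > 1, so H_1 ≅ Z/2.
  H_2: rank ker ∂_2 − rank ∂_3 = (10 − 10) − 0 = 0, and there is no ∂_3, so H_2 ≅ 0.

As a check, the Euler characteristic is 10 − 15 + 10 = 5, which agrees with 5 − 0 + 0 = 5.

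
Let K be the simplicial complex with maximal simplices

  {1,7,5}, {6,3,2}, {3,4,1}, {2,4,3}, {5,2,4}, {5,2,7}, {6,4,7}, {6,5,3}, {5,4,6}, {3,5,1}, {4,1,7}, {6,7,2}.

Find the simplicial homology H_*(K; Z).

H_0 ≅ Z,  H_1 ≅ Z/2,  H_2 = 0.

Order the vertices as 1 < 2 < 3 < 4 < 5 < 6 < 7. Listing each simplex with vertices in this order, K has dimension 2 with simplices:

  0-simplices (7): [1], [2], [3], [4], [5], [6], [7]
  1-simplices (18): [1,3], [1,4], [1,5], [1,7], [2,3], [2,4], [2,5], [2,6], [2,7], [3,4], [3,5], [3,6], [4,5], [4,6], [4,7], [5,6], [5,7], [6,7]
  2-simplices (12): [1,3,4], [1,3,5], [1,4,7], [1,5,7], [2,3,4], [2,3,6], [2,4,5], [2,5,7], [2,6,7], [3,5,6], [4,5,6], [4,6,7]

so the chain groups are C_0 ≅ Z^7, C_1 ≅ Z^18, C_2 ≅ Z^12.

The boundary map ∂_1: C_1 → C_0 maps an edge to its endpoints' difference, ∂[p,q] = q − p. For instance
  ∂[3,4] = [4] − [3].
The resulting 7×18 matrix has rank 6, and its Smith normal form has invariant factors (1,1,1,1,1,1).

∂_2: C_2 → C_1 sends each 2-simplex [p,q,r] to [q,r] − [p,r] + [p,q]. For instance
  ∂[4,5,6] = [5,6] − [4,6] + [4,5],
  ∂[2,6,7] = [6,7] − [2,7] + [2,6].
This gives a 18×12 integer matrix of rank 12; reducing to Smith normal form yields diagonal entries (1,1,1,1,1,1,1,1,1,1,1,2).

Reading off H_k = ker ∂_k / im ∂_{k+1}:

  H_0: rank C_0 − rank ∂_1 = 7 − 6 = 1, and the invariant factors of ∂_1 are all 1, so H_0 ≅ Z.
  H_1: rank ker ∂_1 − rank ∂_2 = (18 − 6) − 12 = 0, and ∂_2 has invariant factor 2 > 1, so H_1 ≅ Z/2.
  H_2: rank ker ∂_2 − rank ∂_3 = (12 − 12) − 0 = 0, and there is no ∂_3, so H_2 ≅ 0.

As a check, the Euler characteristic is 7 − 18 + 12 = 1, which agrees with 1 − 0 + 0 = 1.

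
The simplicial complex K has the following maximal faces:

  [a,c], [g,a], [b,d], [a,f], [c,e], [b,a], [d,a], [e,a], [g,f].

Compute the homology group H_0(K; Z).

We work with the vertex ordering a < b < c < d < e < f < g. The simplices of K, each written with vertices in increasing order, are:

  0-simplices (7): a, b, c, d, e, f, g
  1-simplices (9): ab, ac, ad, ae, af, ag, bd, ce, fg

so the chain groups are C_0 ≅ Z^7, C_1 ≅ Z^9.

The boundary map ∂_1: C_1 → C_0 maps an edge to its endpoints' difference, ∂[p,q] = q − p. For instance
  ∂af = f − a.
The 7×9 boundary matrix has rank 6 and Smith normal form diag(1,1,1,1,1,1).

Reading off H_k = ker ∂_k / im ∂_{k+1}:

  H_0: rank C_0 − rank ∂_1 = 7 − 6 = 1, and the invariant factors of ∂_1 are all 1, so H_0 = Z.

H_0 = Z.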